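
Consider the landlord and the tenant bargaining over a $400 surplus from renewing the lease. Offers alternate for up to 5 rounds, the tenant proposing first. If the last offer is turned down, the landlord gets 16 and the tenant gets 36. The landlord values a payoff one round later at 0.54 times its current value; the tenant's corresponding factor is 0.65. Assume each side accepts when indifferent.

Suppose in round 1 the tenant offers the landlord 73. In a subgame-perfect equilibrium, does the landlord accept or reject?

Reject

Work out the landlord's continuation value if the offer is rejected.
Round 5 (the tenant proposes): the landlord gets 16 if talks fail, so the tenant offers 16 and keeps 384.
Round 4 (the landlord proposes): the tenant can get 384 next round, worth 0.65 × 384 = 249.6 now, so the landlord offers 249.6, keeping 150.4.
Round 3 (the tenant proposes): the landlord can get 150.4 next round, worth 0.54 × 150.4 = 81.216 now; the tenant offers that and keeps 318.784.
Round 2 (the landlord proposes): the tenant can get 318.784 next round, worth 0.65 × 318.784 = 207.2096 now. The landlord offers 207.2096 and keeps 400 − 207.2096 = 192.7904.
So by rejecting in round 1, the landlord gets 192.7904 next round, worth 0.54 × 192.7904 = 104.106816 now.
Offer 73 < 104.106816, so the landlord rejects.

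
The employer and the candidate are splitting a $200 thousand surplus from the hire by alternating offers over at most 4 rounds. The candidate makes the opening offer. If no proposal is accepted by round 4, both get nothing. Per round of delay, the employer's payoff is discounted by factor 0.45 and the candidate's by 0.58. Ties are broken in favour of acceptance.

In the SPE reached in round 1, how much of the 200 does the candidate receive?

138.71

Round 4 (the employer proposes): the candidate will accept anything ≥ 0, so the employer offers 0 and keeps 200.
Round 3 (the candidate proposes): the employer can get 200 next round, worth 0.45 × 200 = 90 now. The candidate offers 90 and keeps 200 − 90 = 110.
Round 2 (the employer proposes): the candidate can get 110 next round, worth 0.58 × 110 = 63.8 now, so the employer offers 63.8, keeping 136.2.
Round 1 (the candidate proposes): the employer can get 136.2 next round, worth 0.45 × 136.2 = 61.29 now. The candidate offers 61.29 and keeps 200 − 61.29 = 138.71.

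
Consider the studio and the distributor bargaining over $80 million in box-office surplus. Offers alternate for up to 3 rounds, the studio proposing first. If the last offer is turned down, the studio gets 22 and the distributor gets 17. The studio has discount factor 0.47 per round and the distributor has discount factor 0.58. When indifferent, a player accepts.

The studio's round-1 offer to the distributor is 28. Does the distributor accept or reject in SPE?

Round 3 (the studio proposes): the distributor gets 17 if talks fail, so the studio offers 17 and keeps 63.
Round 2 (the distributor proposes): the studio can get 63 next round, worth 0.47 × 63 = 29.61 now, so the distributor offers 29.61, keeping 50.39.
So by rejecting in round 1, the distributor gets 50.39 next round, worth 0.58 × 50.39 = 29.2262 now.
Offer 28 < 29.2262, so the distributor rejects.

Reject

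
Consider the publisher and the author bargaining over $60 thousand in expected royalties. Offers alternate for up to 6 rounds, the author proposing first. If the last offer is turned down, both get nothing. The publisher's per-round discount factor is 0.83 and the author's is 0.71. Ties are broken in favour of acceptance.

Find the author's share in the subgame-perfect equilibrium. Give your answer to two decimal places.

Round 6 (the publisher proposes): the author will accept anything ≥ 0, so the publisher offers 0 and keeps 60.
Round 5 (the author proposes): the publisher can get 60 next round, worth 0.83 × 60 = 49.8 now; the author offers that and keeps 10.2.
Round 4 (the publisher proposes): the author can get 10.2 next round, worth 0.71 × 10.2 = 7.242 now; the publisher offers that and keeps 52.758.
Round 3 (the author proposes): the publisher can get 52.758 next round, worth 0.83 × 52.758 = 43.78914 now. The author offers 43.78914 and keeps 60 − 43.78914 = 16.21086.
Round 2 (the publisher proposes): the author can get 16.21086 next round, worth 0.71 × 16.21086 = 11.5097106 now, so the publisher offers 11.5097106, keeping 48.4902894.
Round 1 (the author proposes): the publisher can get 48.4902894 next round, worth 0.83 × 48.4902894 = 40.246940202 now. The author offers 40.246940202 and keeps 60 − 40.246940202 = 19.753059798.

19.75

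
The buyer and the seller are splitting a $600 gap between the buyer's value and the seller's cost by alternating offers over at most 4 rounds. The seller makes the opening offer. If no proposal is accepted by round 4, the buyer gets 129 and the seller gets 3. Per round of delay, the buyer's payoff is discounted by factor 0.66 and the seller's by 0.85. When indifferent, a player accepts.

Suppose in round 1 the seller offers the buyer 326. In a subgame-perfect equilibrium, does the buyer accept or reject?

Round 4 (the buyer proposes): the seller gets 3 if talks fail, so the buyer offers 3 and keeps 597.
Round 3 (the seller proposes): the buyer can get 597 next round, worth 0.66 × 597 = 394.02 now. The seller offers 394.02 and keeps 600 − 394.02 = 205.98.
Round 2 (the buyer proposes): the seller can get 205.98 next round, worth 0.85 × 205.98 = 175.083 now, so the buyer offers 175.083, keeping 424.917.
So by rejecting in round 1, the buyer gets 424.917 next round, worth 0.66 × 424.917 = 280.44522 now.
Offer 326 ≥ 280.44522, so the buyer accepts.

Accept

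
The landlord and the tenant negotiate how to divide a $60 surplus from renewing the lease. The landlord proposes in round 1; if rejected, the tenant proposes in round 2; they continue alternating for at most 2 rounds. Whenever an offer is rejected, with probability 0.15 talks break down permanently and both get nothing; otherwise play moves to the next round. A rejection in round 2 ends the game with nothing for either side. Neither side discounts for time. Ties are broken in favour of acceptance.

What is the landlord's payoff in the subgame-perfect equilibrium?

Round 2 (the tenant proposes): the landlord will accept anything ≥ 0, so the tenant offers 0 and keeps 60.
Round 1 (the landlord proposes): rejecting gives the tenant an expected 0.85 × 60 = 51; the landlord offers that and keeps 9.

9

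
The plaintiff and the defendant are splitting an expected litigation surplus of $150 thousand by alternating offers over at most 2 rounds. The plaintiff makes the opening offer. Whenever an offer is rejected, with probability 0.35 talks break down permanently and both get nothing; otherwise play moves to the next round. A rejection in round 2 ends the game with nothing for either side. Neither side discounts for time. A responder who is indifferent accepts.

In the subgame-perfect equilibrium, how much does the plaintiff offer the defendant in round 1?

97.5

By backward induction:
Round 2 (the defendant proposes): rejection yields 0 for the plaintiff; the defendant offers 0 and keeps 150.
Round 1 (the plaintiff proposes): rejecting gives the defendant an expected 0.65 × 150 = 97.5; the plaintiff offers that and keeps 52.5.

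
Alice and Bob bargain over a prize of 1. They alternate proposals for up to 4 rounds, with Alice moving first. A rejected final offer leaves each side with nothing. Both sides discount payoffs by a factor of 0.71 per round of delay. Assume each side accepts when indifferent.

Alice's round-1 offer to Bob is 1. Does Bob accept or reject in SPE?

Accept

Round 4 (Bob proposes): rejection yields 0 for Alice; Bob offers 0 and keeps 1.
Round 3 (Alice proposes): Bob can get 1 next round, worth 0.71 × 1 = 0.71 now. Alice offers 0.71 and keeps 1 − 0.71 = 0.29.
Round 2 (Bob proposes): Alice can get 0.29 next round, worth 0.71 × 0.29 = 0.2059 now, so Bob offers 0.2059, keeping 0.7941.
So by rejecting in round 1, Bob gets 0.7941 next round, worth 0.71 × 0.7941 = 0.563811 now.
Offer 1 ≥ 0.563811, so Bob accepts.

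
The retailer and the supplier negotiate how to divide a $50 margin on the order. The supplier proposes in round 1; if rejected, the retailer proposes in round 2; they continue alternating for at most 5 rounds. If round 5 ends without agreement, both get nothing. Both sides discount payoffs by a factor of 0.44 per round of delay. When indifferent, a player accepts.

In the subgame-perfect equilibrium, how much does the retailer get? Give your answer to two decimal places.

14.71

Round 5 (the supplier proposes): rejection yields 0 for the retailer; the supplier offers 0 and keeps 50.
Round 4 (the retailer proposes): the supplier can get 50 next round, worth 0.44 × 50 = 22 now. The retailer offers 22 and keeps 50 − 22 = 28.
Round 3 (the supplier proposes): the retailer can get 28 next round, worth 0.44 × 28 = 12.32 now. The supplier offers 12.32 and keeps 50 − 12.32 = 37.68.
Round 2 (the retailer proposes): the supplier can get 37.68 next round, worth 0.44 × 37.68 = 16.5792 now. The retailer offers 16.5792 and keeps 50 − 16.5792 = 33.4208.
Round 1 (the supplier proposes): the retailer can get 33.4208 next round, worth 0.44 × 33.4208 = 14.705152 now, so the supplier offers 14.705152, keeping 35.294848.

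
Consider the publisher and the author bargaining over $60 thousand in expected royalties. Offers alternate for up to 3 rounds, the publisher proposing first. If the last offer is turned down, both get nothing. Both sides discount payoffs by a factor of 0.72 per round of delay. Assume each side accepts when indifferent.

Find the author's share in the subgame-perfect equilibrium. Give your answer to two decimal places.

12.10

Round 3 (the publisher proposes): rejection yields 0 for the author; the publisher offers 0 and keeps 60.
Round 2 (the author proposes): the publisher can get 60 next round, worth 0.72 × 60 = 43.2 now, so the author offers 43.2, keeping 16.8.
Round 1 (the publisher proposes): the author can get 16.8 next round, worth 0.72 × 16.8 = 12.096 now; the publisher offers that and keeps 47.904.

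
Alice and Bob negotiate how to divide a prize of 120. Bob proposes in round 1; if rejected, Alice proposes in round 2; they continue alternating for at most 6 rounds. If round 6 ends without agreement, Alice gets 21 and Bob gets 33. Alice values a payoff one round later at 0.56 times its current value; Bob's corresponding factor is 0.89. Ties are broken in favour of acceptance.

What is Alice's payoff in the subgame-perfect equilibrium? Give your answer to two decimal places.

Round 6 (Alice proposes): Bob gets 33 if talks fail, so Alice offers 33 and keeps 87.
Round 5 (Bob proposes): Alice can get 87 next round, worth 0.56 × 87 = 48.72 now. Bob offers 48.72 and keeps 120 − 48.72 = 71.28.
Round 4 (Alice proposes): Bob can get 71.28 next round, worth 0.89 × 71.28 = 63.4392 now. Alice offers 63.4392 and keeps 120 − 63.4392 = 56.5608.
Round 3 (Bob proposes): Alice can get 56.5608 next round, worth 0.56 × 56.5608 = 31.674048 now, so Bob offers 31.674048, keeping 88.325952.
Round 2 (Alice proposes): Bob can get 88.325952 next round, worth 0.89 × 88.325952 = 78.61009728 now. Alice offers 78.61009728 and keeps 120 − 78.61009728 = 41.38990272.
Round 1 (Bob proposes): Alice can get 41.38990272 next round, worth 0.56 × 41.38990272 = 23.1783455232 now, so Bob offers 23.1783455232, keeping 96.8216544768.

23.18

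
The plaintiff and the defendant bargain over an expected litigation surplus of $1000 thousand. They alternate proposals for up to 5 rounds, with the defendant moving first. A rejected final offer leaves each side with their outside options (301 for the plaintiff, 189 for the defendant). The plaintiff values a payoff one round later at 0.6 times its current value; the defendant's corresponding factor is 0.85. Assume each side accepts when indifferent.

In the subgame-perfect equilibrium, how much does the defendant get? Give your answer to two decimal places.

785.81

Round 5 (the defendant proposes): the plaintiff gets 301 if talks fail, so the defendant offers 301 and keeps 699.
Round 4 (the plaintiff proposes): the defendant can get 699 next round, worth 0.85 × 699 = 594.15 now; the plaintiff offers that and keeps 405.85.
Round 3 (the defendant proposes): the plaintiff can get 405.85 next round, worth 0.6 × 405.85 = 243.51 now; the defendant offers that and keeps 756.49.
Round 2 (the plaintiff proposes): the defendant can get 756.49 next round, worth 0.85 × 756.49 = 643.0165 now, so the plaintiff offers 643.0165, keeping 356.9835.
Round 1 (the defendant proposes): the plaintiff can get 356.9835 next round, worth 0.6 × 356.9835 = 214.1901 now, so the defendant offers 214.1901, keeping 785.8099.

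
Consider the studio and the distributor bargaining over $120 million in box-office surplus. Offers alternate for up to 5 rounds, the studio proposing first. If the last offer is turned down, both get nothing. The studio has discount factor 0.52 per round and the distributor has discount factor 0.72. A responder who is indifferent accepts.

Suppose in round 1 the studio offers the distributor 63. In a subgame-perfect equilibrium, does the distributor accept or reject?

Round 5 (the studio proposes): rejection yields 0 for the distributor; the studio offers 0 and keeps 120.
Round 4 (the distributor proposes): the studio can get 120 next round, worth 0.52 × 120 = 62.4 now. The distributor offers 62.4 and keeps 120 − 62.4 = 57.6.
Round 3 (the studio proposes): the distributor can get 57.6 next round, worth 0.72 × 57.6 = 41.472 now, so the studio offers 41.472, keeping 78.528.
Round 2 (the distributor proposes): the studio can get 78.528 next round, worth 0.52 × 78.528 = 40.83456 now. The distributor offers 40.83456 and keeps 120 − 40.83456 = 79.16544.
So by rejecting in round 1, the distributor gets 79.16544 next round, worth 0.72 × 79.16544 = 56.9991168 now.
Offer 63 ≥ 56.9991168, so the distributor accepts.

Accept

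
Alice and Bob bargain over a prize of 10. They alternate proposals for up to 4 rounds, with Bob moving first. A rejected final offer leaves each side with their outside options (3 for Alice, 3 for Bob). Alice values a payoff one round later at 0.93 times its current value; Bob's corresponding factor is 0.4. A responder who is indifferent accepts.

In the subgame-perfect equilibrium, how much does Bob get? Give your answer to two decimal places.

Round 4 (Alice proposes): Bob gets 3 if talks fail, so Alice offers 3 and keeps 7.
Round 3 (Bob proposes): Alice can get 7 next round, worth 0.93 × 7 = 6.51 now; Bob offers that and keeps 3.49.
Round 2 (Alice proposes): Bob can get 3.49 next round, worth 0.4 × 3.49 = 1.396 now, so Alice offers 1.396, keeping 8.604.
Round 1 (Bob proposes): Alice can get 8.604 next round, worth 0.93 × 8.604 = 8.00172 now, so Bob offers 8.00172, keeping 1.99828.

2.00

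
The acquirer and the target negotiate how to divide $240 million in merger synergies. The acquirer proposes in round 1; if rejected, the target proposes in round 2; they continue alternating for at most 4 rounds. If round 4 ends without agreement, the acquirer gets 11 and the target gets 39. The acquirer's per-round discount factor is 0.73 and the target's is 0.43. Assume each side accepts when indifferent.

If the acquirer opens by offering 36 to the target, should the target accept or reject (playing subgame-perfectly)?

Reject

Work out the target's continuation value if the offer is rejected.
Round 4 (the target proposes): the acquirer gets 11 if talks fail, so the target offers 11 and keeps 229.
Round 3 (the acquirer proposes): the target can get 229 next round, worth 0.43 × 229 = 98.47 now. The acquirer offers 98.47 and keeps 240 − 98.47 = 141.53.
Round 2 (the target proposes): the acquirer can get 141.53 next round, worth 0.73 × 141.53 = 103.3169 now; the target offers that and keeps 136.6831.
So by rejecting in round 1, the target gets 136.6831 next round, worth 0.43 × 136.6831 = 58.773733 now.
Offer 36 < 58.773733, so the target rejects.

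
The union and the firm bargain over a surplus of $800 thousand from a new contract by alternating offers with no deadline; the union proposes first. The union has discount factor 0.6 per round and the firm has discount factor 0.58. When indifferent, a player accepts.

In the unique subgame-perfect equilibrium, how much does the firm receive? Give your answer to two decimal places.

Let x be the union's share when the union proposes and y be the firm's share when the firm proposes.
The firm accepts iff offered ≥ 0.58·y, so x = 800 − 0.58y. Symmetrically y = 800 − 0.6x.
Substituting: x = 800 − 0.58(800 − 0.6x), giving x(1 − 0.6·0.58) = 800(1 − 0.58).
So x = 800 × 0.42 / 0.652 ≈ 515.3374, and the firm receives 800 − x ≈ 284.6626.

284.66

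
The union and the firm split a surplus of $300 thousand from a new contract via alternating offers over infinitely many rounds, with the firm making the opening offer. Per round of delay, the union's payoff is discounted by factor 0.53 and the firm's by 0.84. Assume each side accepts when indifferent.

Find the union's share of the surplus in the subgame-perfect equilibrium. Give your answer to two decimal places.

45.85

When the firm proposes, the union accepts any offer worth at least 0.53 times what the union would get by proposing next round; and vice versa.
This gives x = 300 − 0.53y and y = 300 − 0.84x, where x and y are each side's share when it proposes.
Hence (1 − 0.53·0.84)x = 300(1 − 0.53), i.e. 0.5548·x = 141.
x ≈ 254.1456; the union's share is 300 − x ≈ 45.8544.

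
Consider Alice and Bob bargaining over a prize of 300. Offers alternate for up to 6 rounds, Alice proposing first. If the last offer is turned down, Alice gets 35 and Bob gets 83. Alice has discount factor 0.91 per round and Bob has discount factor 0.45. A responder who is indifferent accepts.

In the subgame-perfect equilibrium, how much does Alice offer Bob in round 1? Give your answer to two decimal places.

37.12

Round 6 (Bob proposes): Alice gets 35 if talks fail, so Bob offers 35 and keeps 265.
Round 5 (Alice proposes): Bob can get 265 next round, worth 0.45 × 265 = 119.25 now, so Alice offers 119.25, keeping 180.75.
Round 4 (Bob proposes): Alice can get 180.75 next round, worth 0.91 × 180.75 = 164.4825 now; Bob offers that and keeps 135.5175.
Round 3 (Alice proposes): Bob can get 135.5175 next round, worth 0.45 × 135.5175 = 60.982875 now. Alice offers 60.982875 and keeps 300 − 60.982875 = 239.017125.
Round 2 (Bob proposes): Alice can get 239.017125 next round, worth 0.91 × 239.017125 = 217.50558375 now; Bob offers that and keeps 82.49441625.
Round 1 (Alice proposes): Bob can get 82.49441625 next round, worth 0.45 × 82.49441625 = 37.1224873125 now; Alice offers that and keeps 262.8775126875.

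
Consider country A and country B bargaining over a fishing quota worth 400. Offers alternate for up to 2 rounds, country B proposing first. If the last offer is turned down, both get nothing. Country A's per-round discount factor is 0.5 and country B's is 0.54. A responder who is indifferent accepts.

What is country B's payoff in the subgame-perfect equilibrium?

200

Round 2 (country A proposes): country B will accept anything ≥ 0, so country A offers 0 and keeps 400.
Round 1 (country B proposes): country A can get 400 next round, worth 0.5 × 400 = 200 now; country B offers that and keeps 200.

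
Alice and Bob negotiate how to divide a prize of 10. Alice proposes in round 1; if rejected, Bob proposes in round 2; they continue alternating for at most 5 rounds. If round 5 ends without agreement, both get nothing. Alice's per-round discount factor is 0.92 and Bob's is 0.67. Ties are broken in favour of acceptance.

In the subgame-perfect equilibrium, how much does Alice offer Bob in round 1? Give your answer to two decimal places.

Round 5 (Alice proposes): rejection yields 0 for Bob; Alice offers 0 and keeps 10.
Round 4 (Bob proposes): Alice can get 10 next round, worth 0.92 × 10 = 9.2 now; Bob offers that and keeps 0.8.
Round 3 (Alice proposes): Bob can get 0.8 next round, worth 0.67 × 0.8 = 0.536 now. Alice offers 0.536 and keeps 10 − 0.536 = 9.464.
Round 2 (Bob proposes): Alice can get 9.464 next round, worth 0.92 × 9.464 = 8.70688 now, so Bob offers 8.70688, keeping 1.29312.
Round 1 (Alice proposes): Bob can get 1.29312 next round, worth 0.67 × 1.29312 = 0.8663904 now, so Alice offers 0.8663904, keeping 9.1336096.

0.87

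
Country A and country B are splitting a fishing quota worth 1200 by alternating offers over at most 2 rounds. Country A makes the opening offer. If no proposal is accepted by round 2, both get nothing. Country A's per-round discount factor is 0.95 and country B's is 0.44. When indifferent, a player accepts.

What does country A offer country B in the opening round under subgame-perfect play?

By backward induction:
Round 2 (country B proposes): rejection yields 0 for country A; country B offers 0 and keeps 1200.
Round 1 (country A proposes): country B can get 1200 next round, worth 0.44 × 1200 = 528 now, so country A offers 528, keeping 672.

528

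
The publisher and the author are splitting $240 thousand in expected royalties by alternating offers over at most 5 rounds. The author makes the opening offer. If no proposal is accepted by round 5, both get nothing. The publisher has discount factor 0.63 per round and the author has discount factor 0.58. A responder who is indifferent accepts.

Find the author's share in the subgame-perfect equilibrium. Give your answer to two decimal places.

Solve by backward induction from round 5.
Round 5 (the author proposes): the publisher will accept anything ≥ 0, so the author offers 0 and keeps 240.
Round 4 (the publisher proposes): the author can get 240 next round, worth 0.58 × 240 = 139.2 now, so the publisher offers 139.2, keeping 100.8.
Round 3 (the author proposes): the publisher can get 100.8 next round, worth 0.63 × 100.8 = 63.504 now. The author offers 63.504 and keeps 240 − 63.504 = 176.496.
Round 2 (the publisher proposes): the author can get 176.496 next round, worth 0.58 × 176.496 = 102.36768 now, so the publisher offers 102.36768, keeping 137.63232.
Round 1 (the author proposes): the publisher can get 137.63232 next round, worth 0.63 × 137.63232 = 86.7083616 now; the author offers that and keeps 153.2916384.

153.29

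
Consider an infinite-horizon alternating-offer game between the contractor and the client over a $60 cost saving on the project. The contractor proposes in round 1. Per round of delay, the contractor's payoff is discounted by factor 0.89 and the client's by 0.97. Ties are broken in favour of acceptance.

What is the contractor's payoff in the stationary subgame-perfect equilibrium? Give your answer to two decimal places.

13.17

In a stationary SPE each proposer offers the other exactly their discounted continuation value.
If the contractor keeps x when proposing and the client keeps y when proposing, then x = 60 − 0.97y and y = 60 − 0.89x.
Solving: x = 60(1 − 0.97) / (1 − 0.89·0.97) = 1.8 / 0.1367 ≈ 13.1675.
The client gets 60 − 13.1675 ≈ 46.8325.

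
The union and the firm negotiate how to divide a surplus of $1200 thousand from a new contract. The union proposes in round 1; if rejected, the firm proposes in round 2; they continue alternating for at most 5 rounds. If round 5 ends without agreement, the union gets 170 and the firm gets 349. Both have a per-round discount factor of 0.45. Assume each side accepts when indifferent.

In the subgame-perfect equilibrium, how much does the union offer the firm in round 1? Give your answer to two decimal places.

Round 5 (the union proposes): the firm gets 349 if talks fail, so the union offers 349 and keeps 851.
Round 4 (the firm proposes): the union can get 851 next round, worth 0.45 × 851 = 382.95 now, so the firm offers 382.95, keeping 817.05.
Round 3 (the union proposes): the firm can get 817.05 next round, worth 0.45 × 817.05 = 367.6725 now. The union offers 367.6725 and keeps 1200 − 367.6725 = 832.3275.
Round 2 (the firm proposes): the union can get 832.3275 next round, worth 0.45 × 832.3275 = 374.547375 now; the firm offers that and keeps 825.452625.
Round 1 (the union proposes): the firm can get 825.452625 next round, worth 0.45 × 825.452625 = 371.45368125 now. The union offers 371.45368125 and keeps 1200 − 371.45368125 = 828.54631875.

371.45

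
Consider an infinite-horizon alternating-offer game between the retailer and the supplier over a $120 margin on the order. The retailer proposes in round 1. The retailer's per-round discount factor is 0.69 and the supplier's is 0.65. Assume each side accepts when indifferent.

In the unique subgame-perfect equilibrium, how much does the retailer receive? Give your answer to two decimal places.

76.16

When the retailer proposes, the supplier accepts any offer worth at least 0.65 times what the supplier would get by proposing next round; and vice versa.
This gives x = 120 − 0.65y and y = 120 − 0.69x, where x and y are each side's share when it proposes.
Hence (1 − 0.65·0.69)x = 120(1 − 0.65), i.e. 0.5515·x = 42.
x ≈ 76.1559; the supplier's share is 120 − x ≈ 43.8441.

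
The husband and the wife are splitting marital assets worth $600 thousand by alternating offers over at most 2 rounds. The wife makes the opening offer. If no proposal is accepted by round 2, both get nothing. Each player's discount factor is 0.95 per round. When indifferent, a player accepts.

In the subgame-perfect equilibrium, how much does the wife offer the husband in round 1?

570

Work backward from the last round.
Round 2 (the husband proposes): the wife will accept anything ≥ 0, so the husband offers 0 and keeps 600.
Round 1 (the wife proposes): the husband can get 600 next round, worth 0.95 × 600 = 570 now; the wife offers that and keeps 30.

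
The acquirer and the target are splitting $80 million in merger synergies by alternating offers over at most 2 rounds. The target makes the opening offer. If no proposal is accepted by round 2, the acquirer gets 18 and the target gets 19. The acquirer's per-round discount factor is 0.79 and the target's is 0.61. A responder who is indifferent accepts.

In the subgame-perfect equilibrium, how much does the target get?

31.81

Work backward from the last round.
Round 2 (the acquirer proposes): the target gets 19 if talks fail, so the acquirer offers 19 and keeps 61.
Round 1 (the target proposes): the acquirer can get 61 next round, worth 0.79 × 61 = 48.19 now, so the target offers 48.19, keeping 31.81.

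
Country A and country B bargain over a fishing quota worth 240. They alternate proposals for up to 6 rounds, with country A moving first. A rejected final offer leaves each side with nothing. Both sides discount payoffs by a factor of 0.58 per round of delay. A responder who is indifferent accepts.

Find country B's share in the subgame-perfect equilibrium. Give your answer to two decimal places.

Round 6 (country B proposes): rejection yields 0 for country A; country B offers 0 and keeps 240.
Round 5 (country A proposes): country B can get 240 next round, worth 0.58 × 240 = 139.2 now; country A offers that and keeps 100.8.
Round 4 (country B proposes): country A can get 100.8 next round, worth 0.58 × 100.8 = 58.464 now. Country B offers 58.464 and keeps 240 − 58.464 = 181.536.
Round 3 (country A proposes): country B can get 181.536 next round, worth 0.58 × 181.536 = 105.29088 now. Country A offers 105.29088 and keeps 240 − 105.29088 = 134.70912.
Round 2 (country B proposes): country A can get 134.70912 next round, worth 0.58 × 134.70912 = 78.1312896 now; country B offers that and keeps 161.8687104.
Round 1 (country A proposes): country B can get 161.8687104 next round, worth 0.58 × 161.8687104 = 93.883852032 now, so country A offers 93.883852032, keeping 146.116147968.

93.88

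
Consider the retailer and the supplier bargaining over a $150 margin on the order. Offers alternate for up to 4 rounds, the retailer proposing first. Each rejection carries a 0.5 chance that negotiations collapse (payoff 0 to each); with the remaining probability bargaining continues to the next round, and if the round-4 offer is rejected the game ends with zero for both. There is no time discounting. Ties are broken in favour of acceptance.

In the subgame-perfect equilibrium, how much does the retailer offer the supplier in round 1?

56.25

Round 4 (the supplier proposes): the retailer will accept anything ≥ 0, so the supplier offers 0 and keeps 150.
Round 3 (the retailer proposes): rejecting gives the supplier an expected 0.5 × 150 = 75; the retailer offers that and keeps 75.
Round 2 (the supplier proposes): rejecting gives the retailer an expected 0.5 × 75 = 37.5. The supplier offers 37.5 and keeps 150 − 37.5 = 112.5.
Round 1 (the retailer proposes): rejecting gives the supplier an expected 0.5 × 112.5 = 56.25. The retailer offers 56.25 and keeps 150 − 56.25 = 93.75.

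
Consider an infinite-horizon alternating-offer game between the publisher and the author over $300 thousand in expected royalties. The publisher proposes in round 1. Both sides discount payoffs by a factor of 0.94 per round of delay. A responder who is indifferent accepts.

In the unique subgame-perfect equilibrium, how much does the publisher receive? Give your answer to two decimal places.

154.64

When the publisher proposes, the author accepts any offer worth at least 0.94 times what the author would get by proposing next round; and vice versa.
This gives x = 300 − 0.94y and y = 300 − 0.94x, where x and y are each side's share when it proposes.
Hence (1 − 0.94·0.94)x = 300(1 − 0.94), i.e. 0.1164·x = 18.
x ≈ 154.6392; the author's share is 300 − x ≈ 145.3608.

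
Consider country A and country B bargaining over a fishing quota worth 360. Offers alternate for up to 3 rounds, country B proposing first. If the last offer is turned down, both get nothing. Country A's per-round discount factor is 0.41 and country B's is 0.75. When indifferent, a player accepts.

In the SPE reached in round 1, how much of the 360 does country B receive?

323.1

Round 3 (country B proposes): country A will accept anything ≥ 0, so country B offers 0 and keeps 360.
Round 2 (country A proposes): country B can get 360 next round, worth 0.75 × 360 = 270 now. Country A offers 270 and keeps 360 − 270 = 90.
Round 1 (country B proposes): country A can get 90 next round, worth 0.41 × 90 = 36.9 now, so country B offers 36.9, keeping 323.1.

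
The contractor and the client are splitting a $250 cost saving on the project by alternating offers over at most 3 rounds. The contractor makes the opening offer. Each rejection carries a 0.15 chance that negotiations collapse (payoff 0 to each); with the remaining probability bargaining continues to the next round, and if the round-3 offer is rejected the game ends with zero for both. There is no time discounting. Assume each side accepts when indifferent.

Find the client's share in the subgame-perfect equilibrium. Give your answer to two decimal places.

31.88

By backward induction:
Round 3 (the contractor proposes): rejection yields 0 for the client; the contractor offers 0 and keeps 250.
Round 2 (the client proposes): rejecting gives the contractor an expected 0.85 × 250 = 212.5; the client offers that and keeps 37.5.
Round 1 (the contractor proposes): rejecting gives the client an expected 0.85 × 37.5 = 31.875, so the contractor offers 31.875, keeping 218.125.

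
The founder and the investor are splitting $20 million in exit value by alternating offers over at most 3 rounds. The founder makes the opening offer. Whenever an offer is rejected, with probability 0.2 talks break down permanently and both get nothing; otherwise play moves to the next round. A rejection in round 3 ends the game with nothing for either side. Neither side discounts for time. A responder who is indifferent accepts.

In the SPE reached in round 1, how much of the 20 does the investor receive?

3.2

Round 3 (the founder proposes): the investor will accept anything ≥ 0, so the founder offers 0 and keeps 20.
Round 2 (the investor proposes): rejecting gives the founder an expected 0.8 × 20 = 16; the investor offers that and keeps 4.
Round 1 (the founder proposes): rejecting gives the investor an expected 0.8 × 4 = 3.2. The founder offers 3.2 and keeps 20 − 3.2 = 16.8.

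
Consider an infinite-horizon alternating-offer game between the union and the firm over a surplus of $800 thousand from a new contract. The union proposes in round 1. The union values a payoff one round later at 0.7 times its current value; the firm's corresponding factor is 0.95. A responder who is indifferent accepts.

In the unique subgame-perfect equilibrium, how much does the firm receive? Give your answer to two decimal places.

680.60

Let x be the union's share when the union proposes and y be the firm's share when the firm proposes.
The firm accepts iff offered ≥ 0.95·y, so x = 800 − 0.95y. Symmetrically y = 800 − 0.7x.
Substituting: x = 800 − 0.95(800 − 0.7x), giving x(1 − 0.7·0.95) = 800(1 − 0.95).
So x = 800 × 0.05 / 0.335 ≈ 119.4030, and the firm receives 800 − x ≈ 680.5970.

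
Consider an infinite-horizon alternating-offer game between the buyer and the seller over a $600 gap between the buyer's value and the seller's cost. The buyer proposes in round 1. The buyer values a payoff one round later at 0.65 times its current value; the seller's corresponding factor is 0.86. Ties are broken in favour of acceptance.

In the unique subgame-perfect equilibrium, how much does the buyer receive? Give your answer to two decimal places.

When the buyer proposes, the seller accepts any offer worth at least 0.86 times what the seller would get by proposing next round; and vice versa.
This gives x = 600 − 0.86y and y = 600 − 0.65x, where x and y are each side's share when it proposes.
Hence (1 − 0.86·0.65)x = 600(1 − 0.86), i.e. 0.441·x = 84.
x ≈ 190.4762; the seller's share is 600 − x ≈ 409.5238.

190.48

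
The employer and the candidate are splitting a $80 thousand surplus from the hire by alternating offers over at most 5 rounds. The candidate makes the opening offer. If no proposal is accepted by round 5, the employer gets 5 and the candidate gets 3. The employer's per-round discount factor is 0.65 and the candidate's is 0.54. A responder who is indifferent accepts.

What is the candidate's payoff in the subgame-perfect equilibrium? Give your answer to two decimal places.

47.07

By backward induction:
Round 5 (the candidate proposes): the employer gets 5 if talks fail, so the candidate offers 5 and keeps 75.
Round 4 (the employer proposes): the candidate can get 75 next round, worth 0.54 × 75 = 40.5 now, so the employer offers 40.5, keeping 39.5.
Round 3 (the candidate proposes): the employer can get 39.5 next round, worth 0.65 × 39.5 = 25.675 now. The candidate offers 25.675 and keeps 80 − 25.675 = 54.325.
Round 2 (the employer proposes): the candidate can get 54.325 next round, worth 0.54 × 54.325 = 29.3355 now, so the employer offers 29.3355, keeping 50.6645.
Round 1 (the candidate proposes): the employer can get 50.6645 next round, worth 0.65 × 50.6645 = 32.931925 now. The candidate offers 32.931925 and keeps 80 − 32.931925 = 47.068075.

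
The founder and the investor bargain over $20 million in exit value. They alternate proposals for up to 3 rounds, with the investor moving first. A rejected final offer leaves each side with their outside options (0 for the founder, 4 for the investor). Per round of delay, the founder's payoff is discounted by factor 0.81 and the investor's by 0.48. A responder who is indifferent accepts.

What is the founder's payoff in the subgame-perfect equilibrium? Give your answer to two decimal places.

Round 3 (the investor proposes): rejection yields 0 for the founder; the investor offers 0 and keeps 20.
Round 2 (the founder proposes): the investor can get 20 next round, worth 0.48 × 20 = 9.6 now, so the founder offers 9.6, keeping 10.4.
Round 1 (the investor proposes): the founder can get 10.4 next round, worth 0.81 × 10.4 = 8.424 now. The investor offers 8.424 and keeps 20 − 8.424 = 11.576.

8.42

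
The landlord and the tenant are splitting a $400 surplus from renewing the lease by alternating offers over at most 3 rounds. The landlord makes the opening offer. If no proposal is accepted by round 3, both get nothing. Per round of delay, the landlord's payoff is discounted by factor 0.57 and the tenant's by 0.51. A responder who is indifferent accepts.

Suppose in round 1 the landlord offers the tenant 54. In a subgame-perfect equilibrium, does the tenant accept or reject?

Reject

Round 3 (the landlord proposes): rejection yields 0 for the tenant; the landlord offers 0 and keeps 400.
Round 2 (the tenant proposes): the landlord can get 400 next round, worth 0.57 × 400 = 228 now; the tenant offers that and keeps 172.
So by rejecting in round 1, the tenant gets 172 next round, worth 0.51 × 172 = 87.72 now.
Offer 54 < 87.72, so the tenant rejects.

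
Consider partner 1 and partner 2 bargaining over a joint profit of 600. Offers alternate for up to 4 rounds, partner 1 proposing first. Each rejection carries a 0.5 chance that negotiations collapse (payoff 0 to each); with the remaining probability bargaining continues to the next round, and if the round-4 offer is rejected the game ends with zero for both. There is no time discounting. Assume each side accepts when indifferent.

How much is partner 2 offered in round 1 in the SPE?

By backward induction:
Round 4 (partner 2 proposes): partner 1 will accept anything ≥ 0, so partner 2 offers 0 and keeps 600.
Round 3 (partner 1 proposes): rejecting gives partner 2 an expected 0.5 × 600 = 300; partner 1 offers that and keeps 300.
Round 2 (partner 2 proposes): rejecting gives partner 1 an expected 0.5 × 300 = 150, so partner 2 offers 150, keeping 450.
Round 1 (partner 1 proposes): rejecting gives partner 2 an expected 0.5 × 450 = 225, so partner 1 offers 225, keeping 375.

225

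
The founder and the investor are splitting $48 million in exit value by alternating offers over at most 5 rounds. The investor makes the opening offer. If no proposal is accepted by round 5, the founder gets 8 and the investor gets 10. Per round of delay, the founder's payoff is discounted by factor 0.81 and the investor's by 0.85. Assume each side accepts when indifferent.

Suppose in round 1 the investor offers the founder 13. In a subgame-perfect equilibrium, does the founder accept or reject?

Round 5 (the investor proposes): the founder gets 8 if talks fail, so the investor offers 8 and keeps 40.
Round 4 (the founder proposes): the investor can get 40 next round, worth 0.85 × 40 = 34 now. The founder offers 34 and keeps 48 − 34 = 14.
Round 3 (the investor proposes): the founder can get 14 next round, worth 0.81 × 14 = 11.34 now. The investor offers 11.34 and keeps 48 − 11.34 = 36.66.
Round 2 (the founder proposes): the investor can get 36.66 next round, worth 0.85 × 36.66 = 31.161 now, so the founder offers 31.161, keeping 16.839.
So by rejecting in round 1, the founder gets 16.839 next round, worth 0.81 × 16.839 = 13.63959 now.
Offer 13 < 13.63959, so the founder rejects.

Reject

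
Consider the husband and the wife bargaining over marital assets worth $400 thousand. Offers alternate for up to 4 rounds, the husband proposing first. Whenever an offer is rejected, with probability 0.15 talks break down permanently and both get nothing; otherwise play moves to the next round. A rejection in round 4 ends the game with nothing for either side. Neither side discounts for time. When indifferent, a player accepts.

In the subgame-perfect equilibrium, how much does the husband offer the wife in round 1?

By backward induction:
Round 4 (the wife proposes): rejection yields 0 for the husband; the wife offers 0 and keeps 400.
Round 3 (the husband proposes): rejecting gives the wife an expected 0.85 × 400 = 340. The husband offers 340 and keeps 400 − 340 = 60.
Round 2 (the wife proposes): rejecting gives the husband an expected 0.85 × 60 = 51, so the wife offers 51, keeping 349.
Round 1 (the husband proposes): rejecting gives the wife an expected 0.85 × 349 = 296.65, so the husband offers 296.65, keeping 103.35.

296.65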